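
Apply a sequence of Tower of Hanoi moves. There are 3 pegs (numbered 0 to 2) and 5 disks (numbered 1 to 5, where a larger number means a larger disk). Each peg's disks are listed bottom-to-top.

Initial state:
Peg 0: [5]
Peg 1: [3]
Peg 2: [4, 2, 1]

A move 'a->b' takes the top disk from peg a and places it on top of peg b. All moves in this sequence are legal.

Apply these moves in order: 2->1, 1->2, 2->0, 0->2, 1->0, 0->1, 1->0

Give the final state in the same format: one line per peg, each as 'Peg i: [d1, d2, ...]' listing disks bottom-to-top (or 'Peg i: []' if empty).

After move 1 (2->1):
Peg 0: [5]
Peg 1: [3, 1]
Peg 2: [4, 2]

After move 2 (1->2):
Peg 0: [5]
Peg 1: [3]
Peg 2: [4, 2, 1]

After move 3 (2->0):
Peg 0: [5, 1]
Peg 1: [3]
Peg 2: [4, 2]

After move 4 (0->2):
Peg 0: [5]
Peg 1: [3]
Peg 2: [4, 2, 1]

After move 5 (1->0):
Peg 0: [5, 3]
Peg 1: []
Peg 2: [4, 2, 1]

After move 6 (0->1):
Peg 0: [5]
Peg 1: [3]
Peg 2: [4, 2, 1]

After move 7 (1->0):
Peg 0: [5, 3]
Peg 1: []
Peg 2: [4, 2, 1]

Answer: Peg 0: [5, 3]
Peg 1: []
Peg 2: [4, 2, 1]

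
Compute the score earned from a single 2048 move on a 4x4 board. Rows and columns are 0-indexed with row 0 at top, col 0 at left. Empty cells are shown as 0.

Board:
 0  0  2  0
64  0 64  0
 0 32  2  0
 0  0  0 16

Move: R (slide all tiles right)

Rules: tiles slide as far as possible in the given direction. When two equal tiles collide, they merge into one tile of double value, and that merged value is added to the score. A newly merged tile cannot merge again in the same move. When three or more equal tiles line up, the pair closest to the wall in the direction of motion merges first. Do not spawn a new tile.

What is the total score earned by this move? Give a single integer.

Answer: 128

Derivation:
Slide right:
row 0: [0, 0, 2, 0] -> [0, 0, 0, 2]  score +0 (running 0)
row 1: [64, 0, 64, 0] -> [0, 0, 0, 128]  score +128 (running 128)
row 2: [0, 32, 2, 0] -> [0, 0, 32, 2]  score +0 (running 128)
row 3: [0, 0, 0, 16] -> [0, 0, 0, 16]  score +0 (running 128)
Board after move:
  0   0   0   2
  0   0   0 128
  0   0  32   2
  0   0   0  16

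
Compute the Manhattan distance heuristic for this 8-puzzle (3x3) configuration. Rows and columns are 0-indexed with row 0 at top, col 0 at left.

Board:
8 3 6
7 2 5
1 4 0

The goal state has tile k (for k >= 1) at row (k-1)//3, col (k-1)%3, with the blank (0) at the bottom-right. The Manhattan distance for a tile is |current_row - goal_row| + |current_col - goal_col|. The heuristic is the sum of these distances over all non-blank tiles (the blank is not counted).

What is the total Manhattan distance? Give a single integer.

Answer: 12

Derivation:
Tile 8: (0,0)->(2,1) = 3
Tile 3: (0,1)->(0,2) = 1
Tile 6: (0,2)->(1,2) = 1
Tile 7: (1,0)->(2,0) = 1
Tile 2: (1,1)->(0,1) = 1
Tile 5: (1,2)->(1,1) = 1
Tile 1: (2,0)->(0,0) = 2
Tile 4: (2,1)->(1,0) = 2
Sum: 3 + 1 + 1 + 1 + 1 + 1 + 2 + 2 = 12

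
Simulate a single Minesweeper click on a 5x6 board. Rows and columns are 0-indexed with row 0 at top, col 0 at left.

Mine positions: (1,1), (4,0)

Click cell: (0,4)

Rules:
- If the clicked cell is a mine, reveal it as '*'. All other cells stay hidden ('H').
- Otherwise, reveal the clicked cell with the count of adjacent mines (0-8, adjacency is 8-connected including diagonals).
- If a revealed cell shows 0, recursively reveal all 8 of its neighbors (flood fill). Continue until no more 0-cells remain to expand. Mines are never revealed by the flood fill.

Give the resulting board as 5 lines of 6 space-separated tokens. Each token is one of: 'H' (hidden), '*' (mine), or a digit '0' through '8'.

H H 1 0 0 0
H H 1 0 0 0
H 1 1 0 0 0
H 1 0 0 0 0
H 1 0 0 0 0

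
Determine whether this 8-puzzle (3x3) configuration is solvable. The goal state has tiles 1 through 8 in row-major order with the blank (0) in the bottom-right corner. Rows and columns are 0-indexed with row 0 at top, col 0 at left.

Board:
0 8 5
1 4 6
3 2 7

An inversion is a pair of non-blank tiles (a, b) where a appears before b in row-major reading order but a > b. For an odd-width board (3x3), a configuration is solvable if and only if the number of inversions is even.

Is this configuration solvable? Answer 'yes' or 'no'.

Inversions (pairs i<j in row-major order where tile[i] > tile[j] > 0): 16
16 is even, so the puzzle is solvable.

Answer: yes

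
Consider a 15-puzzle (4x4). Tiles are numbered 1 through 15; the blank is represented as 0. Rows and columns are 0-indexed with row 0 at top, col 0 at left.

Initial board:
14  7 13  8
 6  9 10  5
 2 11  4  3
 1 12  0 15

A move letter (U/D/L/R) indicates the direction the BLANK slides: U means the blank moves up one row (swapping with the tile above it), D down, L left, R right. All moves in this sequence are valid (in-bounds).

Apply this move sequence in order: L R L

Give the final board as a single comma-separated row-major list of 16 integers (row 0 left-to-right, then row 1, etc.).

After move 1 (L):
14  7 13  8
 6  9 10  5
 2 11  4  3
 1  0 12 15

After move 2 (R):
14  7 13  8
 6  9 10  5
 2 11  4  3
 1 12  0 15

After move 3 (L):
14  7 13  8
 6  9 10  5
 2 11  4  3
 1  0 12 15

Answer: 14, 7, 13, 8, 6, 9, 10, 5, 2, 11, 4, 3, 1, 0, 12, 15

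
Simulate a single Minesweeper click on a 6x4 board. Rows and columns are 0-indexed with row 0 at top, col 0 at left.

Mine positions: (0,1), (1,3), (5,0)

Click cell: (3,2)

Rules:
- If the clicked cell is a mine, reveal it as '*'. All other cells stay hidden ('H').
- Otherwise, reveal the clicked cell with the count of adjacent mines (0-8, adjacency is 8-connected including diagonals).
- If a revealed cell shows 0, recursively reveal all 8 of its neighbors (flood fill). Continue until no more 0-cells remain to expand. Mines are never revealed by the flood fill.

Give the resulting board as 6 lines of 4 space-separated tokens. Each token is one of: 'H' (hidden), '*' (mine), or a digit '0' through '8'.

H H H H
1 1 2 H
0 0 1 1
0 0 0 0
1 1 0 0
H 1 0 0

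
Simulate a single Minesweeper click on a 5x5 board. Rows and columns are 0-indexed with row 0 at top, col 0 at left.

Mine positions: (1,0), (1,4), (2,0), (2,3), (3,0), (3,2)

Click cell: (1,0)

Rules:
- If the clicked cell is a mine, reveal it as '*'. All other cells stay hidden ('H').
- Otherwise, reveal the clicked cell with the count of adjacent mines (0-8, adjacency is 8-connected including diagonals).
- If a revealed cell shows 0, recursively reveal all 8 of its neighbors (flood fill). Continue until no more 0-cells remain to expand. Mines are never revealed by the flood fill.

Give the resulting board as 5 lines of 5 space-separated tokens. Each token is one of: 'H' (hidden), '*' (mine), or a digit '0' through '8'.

H H H H H
* H H H H
H H H H H
H H H H H
H H H H H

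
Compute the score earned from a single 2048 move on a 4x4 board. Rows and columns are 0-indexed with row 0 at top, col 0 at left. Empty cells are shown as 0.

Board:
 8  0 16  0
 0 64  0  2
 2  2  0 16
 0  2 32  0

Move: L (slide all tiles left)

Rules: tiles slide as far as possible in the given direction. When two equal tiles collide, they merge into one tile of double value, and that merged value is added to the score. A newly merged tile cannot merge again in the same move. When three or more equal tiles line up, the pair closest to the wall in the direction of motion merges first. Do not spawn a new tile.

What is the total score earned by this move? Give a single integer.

Answer: 4

Derivation:
Slide left:
row 0: [8, 0, 16, 0] -> [8, 16, 0, 0]  score +0 (running 0)
row 1: [0, 64, 0, 2] -> [64, 2, 0, 0]  score +0 (running 0)
row 2: [2, 2, 0, 16] -> [4, 16, 0, 0]  score +4 (running 4)
row 3: [0, 2, 32, 0] -> [2, 32, 0, 0]  score +0 (running 4)
Board after move:
 8 16  0  0
64  2  0  0
 4 16  0  0
 2 32  0  0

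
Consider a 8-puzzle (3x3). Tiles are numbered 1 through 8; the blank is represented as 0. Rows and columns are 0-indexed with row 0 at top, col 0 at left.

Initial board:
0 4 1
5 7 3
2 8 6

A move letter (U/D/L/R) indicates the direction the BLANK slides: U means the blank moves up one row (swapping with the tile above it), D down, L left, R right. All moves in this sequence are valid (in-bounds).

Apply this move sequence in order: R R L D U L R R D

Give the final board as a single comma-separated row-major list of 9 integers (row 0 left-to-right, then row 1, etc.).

After move 1 (R):
4 0 1
5 7 3
2 8 6

After move 2 (R):
4 1 0
5 7 3
2 8 6

After move 3 (L):
4 0 1
5 7 3
2 8 6

After move 4 (D):
4 7 1
5 0 3
2 8 6

After move 5 (U):
4 0 1
5 7 3
2 8 6

After move 6 (L):
0 4 1
5 7 3
2 8 6

After move 7 (R):
4 0 1
5 7 3
2 8 6

After move 8 (R):
4 1 0
5 7 3
2 8 6

After move 9 (D):
4 1 3
5 7 0
2 8 6

Answer: 4, 1, 3, 5, 7, 0, 2, 8, 6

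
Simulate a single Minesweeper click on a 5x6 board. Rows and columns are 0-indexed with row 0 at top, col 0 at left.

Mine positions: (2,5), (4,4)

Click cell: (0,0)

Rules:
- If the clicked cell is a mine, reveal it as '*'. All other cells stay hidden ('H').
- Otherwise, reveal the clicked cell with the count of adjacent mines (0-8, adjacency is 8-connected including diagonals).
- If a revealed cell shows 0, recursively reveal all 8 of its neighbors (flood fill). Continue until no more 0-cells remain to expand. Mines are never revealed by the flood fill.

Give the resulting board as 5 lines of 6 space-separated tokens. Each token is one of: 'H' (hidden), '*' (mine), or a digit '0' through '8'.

0 0 0 0 0 0
0 0 0 0 1 1
0 0 0 0 1 H
0 0 0 1 2 H
0 0 0 1 H H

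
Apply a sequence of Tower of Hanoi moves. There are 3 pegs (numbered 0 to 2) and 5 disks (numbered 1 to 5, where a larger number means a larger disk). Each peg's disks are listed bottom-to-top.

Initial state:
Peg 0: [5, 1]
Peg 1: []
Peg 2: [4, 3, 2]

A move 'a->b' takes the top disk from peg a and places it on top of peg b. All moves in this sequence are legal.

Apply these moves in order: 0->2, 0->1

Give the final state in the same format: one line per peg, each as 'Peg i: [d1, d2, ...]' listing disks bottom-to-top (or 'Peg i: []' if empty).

After move 1 (0->2):
Peg 0: [5]
Peg 1: []
Peg 2: [4, 3, 2, 1]

After move 2 (0->1):
Peg 0: []
Peg 1: [5]
Peg 2: [4, 3, 2, 1]

Answer: Peg 0: []
Peg 1: [5]
Peg 2: [4, 3, 2, 1]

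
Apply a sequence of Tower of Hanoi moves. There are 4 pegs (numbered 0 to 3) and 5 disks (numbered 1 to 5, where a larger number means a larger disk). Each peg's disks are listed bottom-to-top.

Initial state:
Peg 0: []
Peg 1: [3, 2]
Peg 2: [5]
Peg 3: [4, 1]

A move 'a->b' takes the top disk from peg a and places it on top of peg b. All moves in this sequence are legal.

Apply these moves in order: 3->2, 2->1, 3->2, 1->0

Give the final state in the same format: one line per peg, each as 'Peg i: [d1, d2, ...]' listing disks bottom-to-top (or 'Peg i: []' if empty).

After move 1 (3->2):
Peg 0: []
Peg 1: [3, 2]
Peg 2: [5, 1]
Peg 3: [4]

After move 2 (2->1):
Peg 0: []
Peg 1: [3, 2, 1]
Peg 2: [5]
Peg 3: [4]

After move 3 (3->2):
Peg 0: []
Peg 1: [3, 2, 1]
Peg 2: [5, 4]
Peg 3: []

After move 4 (1->0):
Peg 0: [1]
Peg 1: [3, 2]
Peg 2: [5, 4]
Peg 3: []

Answer: Peg 0: [1]
Peg 1: [3, 2]
Peg 2: [5, 4]
Peg 3: []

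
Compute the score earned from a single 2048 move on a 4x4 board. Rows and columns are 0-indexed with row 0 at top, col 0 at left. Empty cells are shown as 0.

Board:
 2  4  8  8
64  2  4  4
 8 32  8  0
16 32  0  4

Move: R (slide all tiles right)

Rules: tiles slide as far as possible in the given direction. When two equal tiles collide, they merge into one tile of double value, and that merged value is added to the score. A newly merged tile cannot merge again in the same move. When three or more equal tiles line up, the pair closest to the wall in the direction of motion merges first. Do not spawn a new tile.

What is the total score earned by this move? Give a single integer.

Slide right:
row 0: [2, 4, 8, 8] -> [0, 2, 4, 16]  score +16 (running 16)
row 1: [64, 2, 4, 4] -> [0, 64, 2, 8]  score +8 (running 24)
row 2: [8, 32, 8, 0] -> [0, 8, 32, 8]  score +0 (running 24)
row 3: [16, 32, 0, 4] -> [0, 16, 32, 4]  score +0 (running 24)
Board after move:
 0  2  4 16
 0 64  2  8
 0  8 32  8
 0 16 32  4

Answer: 24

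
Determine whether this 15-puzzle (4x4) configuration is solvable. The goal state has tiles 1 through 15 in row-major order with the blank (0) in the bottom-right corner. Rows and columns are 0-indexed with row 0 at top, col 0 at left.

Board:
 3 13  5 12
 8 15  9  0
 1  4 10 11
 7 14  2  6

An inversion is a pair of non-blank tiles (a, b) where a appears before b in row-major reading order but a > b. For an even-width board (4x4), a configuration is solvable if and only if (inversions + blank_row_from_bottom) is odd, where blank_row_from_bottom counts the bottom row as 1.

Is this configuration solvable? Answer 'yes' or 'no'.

Answer: no

Derivation:
Inversions: 55
Blank is in row 1 (0-indexed from top), which is row 3 counting from the bottom (bottom = 1).
55 + 3 = 58, which is even, so the puzzle is not solvable.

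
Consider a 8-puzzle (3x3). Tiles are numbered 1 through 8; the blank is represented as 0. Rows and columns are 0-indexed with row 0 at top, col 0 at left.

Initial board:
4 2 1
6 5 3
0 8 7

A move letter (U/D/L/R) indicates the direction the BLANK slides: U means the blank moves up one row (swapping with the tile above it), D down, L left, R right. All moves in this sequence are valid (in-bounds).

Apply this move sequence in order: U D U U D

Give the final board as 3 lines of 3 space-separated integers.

After move 1 (U):
4 2 1
0 5 3
6 8 7

After move 2 (D):
4 2 1
6 5 3
0 8 7

After move 3 (U):
4 2 1
0 5 3
6 8 7

After move 4 (U):
0 2 1
4 5 3
6 8 7

After move 5 (D):
4 2 1
0 5 3
6 8 7

Answer: 4 2 1
0 5 3
6 8 7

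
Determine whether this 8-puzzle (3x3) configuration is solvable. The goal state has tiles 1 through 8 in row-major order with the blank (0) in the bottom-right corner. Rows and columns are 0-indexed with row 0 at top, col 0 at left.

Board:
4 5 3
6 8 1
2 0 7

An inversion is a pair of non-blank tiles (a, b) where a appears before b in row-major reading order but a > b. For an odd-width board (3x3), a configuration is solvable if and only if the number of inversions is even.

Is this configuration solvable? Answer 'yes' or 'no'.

Inversions (pairs i<j in row-major order where tile[i] > tile[j] > 0): 13
13 is odd, so the puzzle is not solvable.

Answer: no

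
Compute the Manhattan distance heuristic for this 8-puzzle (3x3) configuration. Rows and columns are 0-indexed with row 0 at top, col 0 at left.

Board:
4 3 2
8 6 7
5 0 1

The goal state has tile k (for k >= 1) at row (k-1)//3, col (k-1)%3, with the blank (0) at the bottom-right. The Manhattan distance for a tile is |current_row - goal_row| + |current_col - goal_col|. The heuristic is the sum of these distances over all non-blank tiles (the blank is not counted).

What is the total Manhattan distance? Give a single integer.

Answer: 15

Derivation:
Tile 4: at (0,0), goal (1,0), distance |0-1|+|0-0| = 1
Tile 3: at (0,1), goal (0,2), distance |0-0|+|1-2| = 1
Tile 2: at (0,2), goal (0,1), distance |0-0|+|2-1| = 1
Tile 8: at (1,0), goal (2,1), distance |1-2|+|0-1| = 2
Tile 6: at (1,1), goal (1,2), distance |1-1|+|1-2| = 1
Tile 7: at (1,2), goal (2,0), distance |1-2|+|2-0| = 3
Tile 5: at (2,0), goal (1,1), distance |2-1|+|0-1| = 2
Tile 1: at (2,2), goal (0,0), distance |2-0|+|2-0| = 4
Sum: 1 + 1 + 1 + 2 + 1 + 3 + 2 + 4 = 15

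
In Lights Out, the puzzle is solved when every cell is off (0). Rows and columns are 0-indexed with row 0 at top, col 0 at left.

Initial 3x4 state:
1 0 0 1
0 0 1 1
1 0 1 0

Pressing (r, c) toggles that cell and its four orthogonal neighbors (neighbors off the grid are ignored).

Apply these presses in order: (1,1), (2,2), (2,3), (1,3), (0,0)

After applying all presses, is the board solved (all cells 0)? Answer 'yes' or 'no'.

Answer: no

Derivation:
After press 1 at (1,1):
1 1 0 1
1 1 0 1
1 1 1 0

After press 2 at (2,2):
1 1 0 1
1 1 1 1
1 0 0 1

After press 3 at (2,3):
1 1 0 1
1 1 1 0
1 0 1 0

After press 4 at (1,3):
1 1 0 0
1 1 0 1
1 0 1 1

After press 5 at (0,0):
0 0 0 0
0 1 0 1
1 0 1 1

Lights still on: 5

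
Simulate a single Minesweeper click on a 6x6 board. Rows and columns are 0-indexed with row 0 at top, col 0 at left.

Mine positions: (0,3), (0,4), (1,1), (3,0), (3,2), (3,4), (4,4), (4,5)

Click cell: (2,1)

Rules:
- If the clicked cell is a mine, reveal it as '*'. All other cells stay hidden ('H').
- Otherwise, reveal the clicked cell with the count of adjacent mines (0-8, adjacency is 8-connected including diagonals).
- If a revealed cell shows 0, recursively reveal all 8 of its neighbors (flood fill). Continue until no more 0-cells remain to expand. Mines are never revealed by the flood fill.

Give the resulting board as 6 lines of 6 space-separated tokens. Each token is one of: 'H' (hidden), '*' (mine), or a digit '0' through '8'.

H H H H H H
H H H H H H
H 3 H H H H
H H H H H H
H H H H H H
H H H H H H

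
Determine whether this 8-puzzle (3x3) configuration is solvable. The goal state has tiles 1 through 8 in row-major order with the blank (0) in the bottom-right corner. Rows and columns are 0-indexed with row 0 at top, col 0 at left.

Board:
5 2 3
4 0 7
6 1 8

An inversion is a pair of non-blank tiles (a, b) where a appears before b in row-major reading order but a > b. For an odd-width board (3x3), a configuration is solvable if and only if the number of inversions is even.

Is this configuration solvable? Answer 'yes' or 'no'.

Answer: yes

Derivation:
Inversions (pairs i<j in row-major order where tile[i] > tile[j] > 0): 10
10 is even, so the puzzle is solvable.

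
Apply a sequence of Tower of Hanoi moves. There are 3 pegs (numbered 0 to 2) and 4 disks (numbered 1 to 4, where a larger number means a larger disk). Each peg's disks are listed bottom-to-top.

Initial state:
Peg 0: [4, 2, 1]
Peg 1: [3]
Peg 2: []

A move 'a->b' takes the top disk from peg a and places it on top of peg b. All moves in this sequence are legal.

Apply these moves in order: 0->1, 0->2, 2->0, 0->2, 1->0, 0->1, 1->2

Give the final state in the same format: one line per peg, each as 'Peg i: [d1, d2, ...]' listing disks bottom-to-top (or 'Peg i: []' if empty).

After move 1 (0->1):
Peg 0: [4, 2]
Peg 1: [3, 1]
Peg 2: []

After move 2 (0->2):
Peg 0: [4]
Peg 1: [3, 1]
Peg 2: [2]

After move 3 (2->0):
Peg 0: [4, 2]
Peg 1: [3, 1]
Peg 2: []

After move 4 (0->2):
Peg 0: [4]
Peg 1: [3, 1]
Peg 2: [2]

After move 5 (1->0):
Peg 0: [4, 1]
Peg 1: [3]
Peg 2: [2]

After move 6 (0->1):
Peg 0: [4]
Peg 1: [3, 1]
Peg 2: [2]

After move 7 (1->2):
Peg 0: [4]
Peg 1: [3]
Peg 2: [2, 1]

Answer: Peg 0: [4]
Peg 1: [3]
Peg 2: [2, 1]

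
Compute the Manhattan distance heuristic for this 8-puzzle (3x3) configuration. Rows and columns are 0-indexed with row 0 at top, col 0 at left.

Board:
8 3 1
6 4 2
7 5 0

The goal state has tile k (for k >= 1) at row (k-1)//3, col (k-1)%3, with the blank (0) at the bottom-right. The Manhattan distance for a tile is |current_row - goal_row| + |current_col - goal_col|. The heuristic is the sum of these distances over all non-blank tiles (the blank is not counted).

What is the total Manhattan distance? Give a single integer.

Tile 8: (0,0)->(2,1) = 3
Tile 3: (0,1)->(0,2) = 1
Tile 1: (0,2)->(0,0) = 2
Tile 6: (1,0)->(1,2) = 2
Tile 4: (1,1)->(1,0) = 1
Tile 2: (1,2)->(0,1) = 2
Tile 7: (2,0)->(2,0) = 0
Tile 5: (2,1)->(1,1) = 1
Sum: 3 + 1 + 2 + 2 + 1 + 2 + 0 + 1 = 12

Answer: 12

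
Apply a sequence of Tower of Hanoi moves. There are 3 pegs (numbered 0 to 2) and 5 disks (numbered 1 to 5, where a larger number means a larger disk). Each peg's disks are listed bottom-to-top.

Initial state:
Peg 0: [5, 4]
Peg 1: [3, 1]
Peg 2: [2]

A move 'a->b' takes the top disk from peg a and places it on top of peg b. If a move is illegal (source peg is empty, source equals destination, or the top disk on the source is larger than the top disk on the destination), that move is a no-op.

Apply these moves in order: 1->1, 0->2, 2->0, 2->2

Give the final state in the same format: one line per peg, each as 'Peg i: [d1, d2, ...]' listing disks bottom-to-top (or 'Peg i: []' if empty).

Answer: Peg 0: [5, 4, 2]
Peg 1: [3, 1]
Peg 2: []

Derivation:
After move 1 (1->1):
Peg 0: [5, 4]
Peg 1: [3, 1]
Peg 2: [2]

After move 2 (0->2):
Peg 0: [5, 4]
Peg 1: [3, 1]
Peg 2: [2]

After move 3 (2->0):
Peg 0: [5, 4, 2]
Peg 1: [3, 1]
Peg 2: []

After move 4 (2->2):
Peg 0: [5, 4, 2]
Peg 1: [3, 1]
Peg 2: []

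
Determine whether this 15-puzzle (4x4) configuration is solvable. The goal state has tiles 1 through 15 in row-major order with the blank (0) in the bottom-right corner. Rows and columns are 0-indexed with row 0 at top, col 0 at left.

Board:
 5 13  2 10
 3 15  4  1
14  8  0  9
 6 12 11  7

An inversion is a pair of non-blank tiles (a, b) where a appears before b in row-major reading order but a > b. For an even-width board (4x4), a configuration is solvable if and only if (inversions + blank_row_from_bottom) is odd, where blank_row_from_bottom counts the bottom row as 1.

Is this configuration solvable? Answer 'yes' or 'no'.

Answer: yes

Derivation:
Inversions: 47
Blank is in row 2 (0-indexed from top), which is row 2 counting from the bottom (bottom = 1).
47 + 2 = 49, which is odd, so the puzzle is solvable.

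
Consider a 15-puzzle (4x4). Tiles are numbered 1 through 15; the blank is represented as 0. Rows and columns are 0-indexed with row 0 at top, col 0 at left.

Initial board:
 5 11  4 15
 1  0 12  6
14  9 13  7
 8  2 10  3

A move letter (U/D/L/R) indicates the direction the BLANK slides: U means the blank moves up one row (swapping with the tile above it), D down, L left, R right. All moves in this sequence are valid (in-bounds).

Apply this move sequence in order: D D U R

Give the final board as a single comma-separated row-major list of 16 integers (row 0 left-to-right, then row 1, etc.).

Answer: 5, 11, 4, 15, 1, 9, 12, 6, 14, 13, 0, 7, 8, 2, 10, 3

Derivation:
After move 1 (D):
 5 11  4 15
 1  9 12  6
14  0 13  7
 8  2 10  3

After move 2 (D):
 5 11  4 15
 1  9 12  6
14  2 13  7
 8  0 10  3

After move 3 (U):
 5 11  4 15
 1  9 12  6
14  0 13  7
 8  2 10  3

After move 4 (R):
 5 11  4 15
 1  9 12  6
14 13  0  7
 8  2 10  3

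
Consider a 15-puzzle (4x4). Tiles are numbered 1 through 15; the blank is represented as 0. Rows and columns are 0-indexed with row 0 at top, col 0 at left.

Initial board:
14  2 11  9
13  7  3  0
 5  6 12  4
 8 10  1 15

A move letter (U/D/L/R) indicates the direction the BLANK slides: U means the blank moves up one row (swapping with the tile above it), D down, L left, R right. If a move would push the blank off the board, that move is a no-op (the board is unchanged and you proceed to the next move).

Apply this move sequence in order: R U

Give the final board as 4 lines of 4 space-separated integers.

After move 1 (R):
14  2 11  9
13  7  3  0
 5  6 12  4
 8 10  1 15

After move 2 (U):
14  2 11  0
13  7  3  9
 5  6 12  4
 8 10  1 15

Answer: 14  2 11  0
13  7  3  9
 5  6 12  4
 8 10  1 15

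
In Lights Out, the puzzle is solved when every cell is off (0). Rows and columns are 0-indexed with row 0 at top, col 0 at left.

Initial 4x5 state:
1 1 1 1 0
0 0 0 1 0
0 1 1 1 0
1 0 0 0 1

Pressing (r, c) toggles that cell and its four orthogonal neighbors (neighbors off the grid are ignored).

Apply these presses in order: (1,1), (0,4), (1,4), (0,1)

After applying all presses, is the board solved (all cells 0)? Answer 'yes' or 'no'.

Answer: no

Derivation:
After press 1 at (1,1):
1 0 1 1 0
1 1 1 1 0
0 0 1 1 0
1 0 0 0 1

After press 2 at (0,4):
1 0 1 0 1
1 1 1 1 1
0 0 1 1 0
1 0 0 0 1

After press 3 at (1,4):
1 0 1 0 0
1 1 1 0 0
0 0 1 1 1
1 0 0 0 1

After press 4 at (0,1):
0 1 0 0 0
1 0 1 0 0
0 0 1 1 1
1 0 0 0 1

Lights still on: 8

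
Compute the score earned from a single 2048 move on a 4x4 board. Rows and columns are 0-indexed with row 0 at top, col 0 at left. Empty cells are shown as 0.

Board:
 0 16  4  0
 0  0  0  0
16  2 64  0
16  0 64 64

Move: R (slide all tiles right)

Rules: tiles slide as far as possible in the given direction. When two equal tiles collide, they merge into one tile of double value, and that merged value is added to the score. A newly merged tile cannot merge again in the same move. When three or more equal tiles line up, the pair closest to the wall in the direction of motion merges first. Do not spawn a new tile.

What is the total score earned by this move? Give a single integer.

Answer: 128

Derivation:
Slide right:
row 0: [0, 16, 4, 0] -> [0, 0, 16, 4]  score +0 (running 0)
row 1: [0, 0, 0, 0] -> [0, 0, 0, 0]  score +0 (running 0)
row 2: [16, 2, 64, 0] -> [0, 16, 2, 64]  score +0 (running 0)
row 3: [16, 0, 64, 64] -> [0, 0, 16, 128]  score +128 (running 128)
Board after move:
  0   0  16   4
  0   0   0   0
  0  16   2  64
  0   0  16 128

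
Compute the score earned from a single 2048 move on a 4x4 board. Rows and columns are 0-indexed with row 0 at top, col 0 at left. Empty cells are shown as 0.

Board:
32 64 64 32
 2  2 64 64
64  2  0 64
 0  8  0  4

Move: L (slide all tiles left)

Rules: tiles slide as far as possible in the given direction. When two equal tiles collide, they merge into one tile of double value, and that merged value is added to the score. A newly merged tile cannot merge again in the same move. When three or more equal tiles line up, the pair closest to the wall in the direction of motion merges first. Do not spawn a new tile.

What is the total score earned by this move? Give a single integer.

Answer: 260

Derivation:
Slide left:
row 0: [32, 64, 64, 32] -> [32, 128, 32, 0]  score +128 (running 128)
row 1: [2, 2, 64, 64] -> [4, 128, 0, 0]  score +132 (running 260)
row 2: [64, 2, 0, 64] -> [64, 2, 64, 0]  score +0 (running 260)
row 3: [0, 8, 0, 4] -> [8, 4, 0, 0]  score +0 (running 260)
Board after move:
 32 128  32   0
  4 128   0   0
 64   2  64   0
  8   4   0   0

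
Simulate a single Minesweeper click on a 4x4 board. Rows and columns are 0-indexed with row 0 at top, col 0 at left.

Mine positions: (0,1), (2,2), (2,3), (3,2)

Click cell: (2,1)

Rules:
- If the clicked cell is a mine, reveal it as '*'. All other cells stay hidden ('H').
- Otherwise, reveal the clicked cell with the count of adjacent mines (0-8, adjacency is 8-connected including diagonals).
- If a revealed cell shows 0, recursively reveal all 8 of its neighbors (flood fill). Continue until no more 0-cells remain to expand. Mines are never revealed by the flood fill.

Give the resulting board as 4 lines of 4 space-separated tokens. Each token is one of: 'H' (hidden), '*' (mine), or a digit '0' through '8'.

H H H H
H H H H
H 2 H H
H H H H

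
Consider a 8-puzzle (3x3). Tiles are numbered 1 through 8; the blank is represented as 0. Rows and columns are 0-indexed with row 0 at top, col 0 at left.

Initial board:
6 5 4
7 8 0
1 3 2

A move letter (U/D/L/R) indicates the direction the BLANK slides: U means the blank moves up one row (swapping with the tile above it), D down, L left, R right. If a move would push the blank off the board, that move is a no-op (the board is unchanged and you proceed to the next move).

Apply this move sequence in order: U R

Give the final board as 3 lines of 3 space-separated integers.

Answer: 6 5 0
7 8 4
1 3 2

Derivation:
After move 1 (U):
6 5 0
7 8 4
1 3 2

After move 2 (R):
6 5 0
7 8 4
1 3 2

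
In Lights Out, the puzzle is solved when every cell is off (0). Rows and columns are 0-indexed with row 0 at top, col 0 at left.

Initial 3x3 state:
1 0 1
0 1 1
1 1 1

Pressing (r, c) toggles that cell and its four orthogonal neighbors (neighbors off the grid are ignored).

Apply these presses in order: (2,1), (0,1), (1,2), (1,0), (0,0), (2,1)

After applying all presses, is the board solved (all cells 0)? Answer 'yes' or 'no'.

Answer: no

Derivation:
After press 1 at (2,1):
1 0 1
0 0 1
0 0 0

After press 2 at (0,1):
0 1 0
0 1 1
0 0 0

After press 3 at (1,2):
0 1 1
0 0 0
0 0 1

After press 4 at (1,0):
1 1 1
1 1 0
1 0 1

After press 5 at (0,0):
0 0 1
0 1 0
1 0 1

After press 6 at (2,1):
0 0 1
0 0 0
0 1 0

Lights still on: 2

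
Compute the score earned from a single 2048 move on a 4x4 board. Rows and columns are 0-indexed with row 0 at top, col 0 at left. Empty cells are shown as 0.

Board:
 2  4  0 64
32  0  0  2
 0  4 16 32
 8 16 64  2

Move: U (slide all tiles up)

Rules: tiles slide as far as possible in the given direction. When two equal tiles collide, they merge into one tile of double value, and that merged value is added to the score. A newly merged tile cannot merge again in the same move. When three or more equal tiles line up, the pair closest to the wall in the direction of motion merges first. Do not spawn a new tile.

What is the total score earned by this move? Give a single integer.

Slide up:
col 0: [2, 32, 0, 8] -> [2, 32, 8, 0]  score +0 (running 0)
col 1: [4, 0, 4, 16] -> [8, 16, 0, 0]  score +8 (running 8)
col 2: [0, 0, 16, 64] -> [16, 64, 0, 0]  score +0 (running 8)
col 3: [64, 2, 32, 2] -> [64, 2, 32, 2]  score +0 (running 8)
Board after move:
 2  8 16 64
32 16 64  2
 8  0  0 32
 0  0  0  2

Answer: 8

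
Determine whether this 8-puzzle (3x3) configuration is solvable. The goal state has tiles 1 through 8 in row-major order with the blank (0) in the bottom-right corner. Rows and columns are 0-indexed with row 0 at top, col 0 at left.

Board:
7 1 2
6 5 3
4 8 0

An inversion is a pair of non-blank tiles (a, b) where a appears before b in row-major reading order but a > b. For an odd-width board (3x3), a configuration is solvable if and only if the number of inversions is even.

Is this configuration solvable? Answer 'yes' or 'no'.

Answer: no

Derivation:
Inversions (pairs i<j in row-major order where tile[i] > tile[j] > 0): 11
11 is odd, so the puzzle is not solvable.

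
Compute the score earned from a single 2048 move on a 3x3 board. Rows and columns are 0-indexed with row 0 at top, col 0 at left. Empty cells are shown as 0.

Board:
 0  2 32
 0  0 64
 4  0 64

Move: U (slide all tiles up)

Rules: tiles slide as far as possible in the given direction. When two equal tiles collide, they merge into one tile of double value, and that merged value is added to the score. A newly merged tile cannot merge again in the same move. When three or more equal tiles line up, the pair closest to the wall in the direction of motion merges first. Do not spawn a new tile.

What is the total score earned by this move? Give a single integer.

Answer: 128

Derivation:
Slide up:
col 0: [0, 0, 4] -> [4, 0, 0]  score +0 (running 0)
col 1: [2, 0, 0] -> [2, 0, 0]  score +0 (running 0)
col 2: [32, 64, 64] -> [32, 128, 0]  score +128 (running 128)
Board after move:
  4   2  32
  0   0 128
  0   0   0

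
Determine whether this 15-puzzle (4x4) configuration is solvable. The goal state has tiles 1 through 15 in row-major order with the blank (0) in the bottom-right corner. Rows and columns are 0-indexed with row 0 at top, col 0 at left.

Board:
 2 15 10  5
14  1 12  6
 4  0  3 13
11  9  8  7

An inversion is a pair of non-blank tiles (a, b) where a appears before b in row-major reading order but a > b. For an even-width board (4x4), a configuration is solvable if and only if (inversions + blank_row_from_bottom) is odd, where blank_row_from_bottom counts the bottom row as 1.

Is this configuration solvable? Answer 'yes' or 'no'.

Answer: yes

Derivation:
Inversions: 55
Blank is in row 2 (0-indexed from top), which is row 2 counting from the bottom (bottom = 1).
55 + 2 = 57, which is odd, so the puzzle is solvable.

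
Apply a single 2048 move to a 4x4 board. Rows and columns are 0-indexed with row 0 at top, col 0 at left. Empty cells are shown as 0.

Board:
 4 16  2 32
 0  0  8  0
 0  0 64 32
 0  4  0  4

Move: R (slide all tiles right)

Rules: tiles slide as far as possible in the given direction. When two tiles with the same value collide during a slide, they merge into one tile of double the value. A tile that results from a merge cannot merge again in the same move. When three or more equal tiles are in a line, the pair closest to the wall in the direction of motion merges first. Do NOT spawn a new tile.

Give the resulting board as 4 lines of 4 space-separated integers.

Answer:  4 16  2 32
 0  0  0  8
 0  0 64 32
 0  0  0  8

Derivation:
Slide right:
row 0: [4, 16, 2, 32] -> [4, 16, 2, 32]
row 1: [0, 0, 8, 0] -> [0, 0, 0, 8]
row 2: [0, 0, 64, 32] -> [0, 0, 64, 32]
row 3: [0, 4, 0, 4] -> [0, 0, 0, 8]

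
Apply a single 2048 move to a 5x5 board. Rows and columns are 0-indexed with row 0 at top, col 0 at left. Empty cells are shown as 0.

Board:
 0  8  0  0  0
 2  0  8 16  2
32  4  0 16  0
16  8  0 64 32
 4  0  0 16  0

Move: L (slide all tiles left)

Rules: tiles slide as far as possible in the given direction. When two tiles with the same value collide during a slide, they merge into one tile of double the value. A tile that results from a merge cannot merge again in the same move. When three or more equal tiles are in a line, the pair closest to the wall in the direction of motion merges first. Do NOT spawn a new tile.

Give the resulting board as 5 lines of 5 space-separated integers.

Answer:  8  0  0  0  0
 2  8 16  2  0
32  4 16  0  0
16  8 64 32  0
 4 16  0  0  0

Derivation:
Slide left:
row 0: [0, 8, 0, 0, 0] -> [8, 0, 0, 0, 0]
row 1: [2, 0, 8, 16, 2] -> [2, 8, 16, 2, 0]
row 2: [32, 4, 0, 16, 0] -> [32, 4, 16, 0, 0]
row 3: [16, 8, 0, 64, 32] -> [16, 8, 64, 32, 0]
row 4: [4, 0, 0, 16, 0] -> [4, 16, 0, 0, 0]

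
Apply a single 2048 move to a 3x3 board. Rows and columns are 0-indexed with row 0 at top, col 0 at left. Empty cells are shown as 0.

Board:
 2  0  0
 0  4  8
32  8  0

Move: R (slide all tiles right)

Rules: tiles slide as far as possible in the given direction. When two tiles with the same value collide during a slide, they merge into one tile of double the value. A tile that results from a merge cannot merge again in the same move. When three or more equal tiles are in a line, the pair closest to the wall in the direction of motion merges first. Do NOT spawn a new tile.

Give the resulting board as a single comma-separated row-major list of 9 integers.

Slide right:
row 0: [2, 0, 0] -> [0, 0, 2]
row 1: [0, 4, 8] -> [0, 4, 8]
row 2: [32, 8, 0] -> [0, 32, 8]

Answer: 0, 0, 2, 0, 4, 8, 0, 32, 8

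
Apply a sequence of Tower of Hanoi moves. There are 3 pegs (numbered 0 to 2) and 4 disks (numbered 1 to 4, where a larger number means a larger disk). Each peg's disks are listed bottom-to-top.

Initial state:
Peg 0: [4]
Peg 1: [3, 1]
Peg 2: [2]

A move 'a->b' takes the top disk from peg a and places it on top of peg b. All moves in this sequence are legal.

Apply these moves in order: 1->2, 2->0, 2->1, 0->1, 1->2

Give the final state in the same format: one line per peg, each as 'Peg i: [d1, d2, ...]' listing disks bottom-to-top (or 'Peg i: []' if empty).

Answer: Peg 0: [4]
Peg 1: [3, 2]
Peg 2: [1]

Derivation:
After move 1 (1->2):
Peg 0: [4]
Peg 1: [3]
Peg 2: [2, 1]

After move 2 (2->0):
Peg 0: [4, 1]
Peg 1: [3]
Peg 2: [2]

After move 3 (2->1):
Peg 0: [4, 1]
Peg 1: [3, 2]
Peg 2: []

After move 4 (0->1):
Peg 0: [4]
Peg 1: [3, 2, 1]
Peg 2: []

After move 5 (1->2):
Peg 0: [4]
Peg 1: [3, 2]
Peg 2: [1]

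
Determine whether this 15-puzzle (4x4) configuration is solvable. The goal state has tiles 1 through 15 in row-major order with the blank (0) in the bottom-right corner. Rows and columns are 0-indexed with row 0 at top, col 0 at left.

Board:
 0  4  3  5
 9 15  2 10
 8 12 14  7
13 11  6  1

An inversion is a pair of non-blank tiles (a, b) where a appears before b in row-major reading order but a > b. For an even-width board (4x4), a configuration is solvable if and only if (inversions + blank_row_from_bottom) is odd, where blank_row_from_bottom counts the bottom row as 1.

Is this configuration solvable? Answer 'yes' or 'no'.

Inversions: 47
Blank is in row 0 (0-indexed from top), which is row 4 counting from the bottom (bottom = 1).
47 + 4 = 51, which is odd, so the puzzle is solvable.

Answer: yes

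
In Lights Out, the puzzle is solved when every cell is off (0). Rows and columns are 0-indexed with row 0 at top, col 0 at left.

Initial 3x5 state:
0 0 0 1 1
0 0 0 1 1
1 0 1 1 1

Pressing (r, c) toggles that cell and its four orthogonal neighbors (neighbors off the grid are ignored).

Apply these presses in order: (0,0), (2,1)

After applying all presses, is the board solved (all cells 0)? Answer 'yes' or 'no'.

After press 1 at (0,0):
1 1 0 1 1
1 0 0 1 1
1 0 1 1 1

After press 2 at (2,1):
1 1 0 1 1
1 1 0 1 1
0 1 0 1 1

Lights still on: 11

Answer: no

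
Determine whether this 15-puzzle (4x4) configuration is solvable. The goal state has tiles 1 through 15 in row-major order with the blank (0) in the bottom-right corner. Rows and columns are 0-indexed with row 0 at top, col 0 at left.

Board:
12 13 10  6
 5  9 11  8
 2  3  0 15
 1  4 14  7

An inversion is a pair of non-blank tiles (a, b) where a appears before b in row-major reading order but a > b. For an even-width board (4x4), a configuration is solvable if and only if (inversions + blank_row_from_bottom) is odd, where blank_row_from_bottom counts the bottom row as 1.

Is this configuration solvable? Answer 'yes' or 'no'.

Answer: no

Derivation:
Inversions: 64
Blank is in row 2 (0-indexed from top), which is row 2 counting from the bottom (bottom = 1).
64 + 2 = 66, which is even, so the puzzle is not solvable.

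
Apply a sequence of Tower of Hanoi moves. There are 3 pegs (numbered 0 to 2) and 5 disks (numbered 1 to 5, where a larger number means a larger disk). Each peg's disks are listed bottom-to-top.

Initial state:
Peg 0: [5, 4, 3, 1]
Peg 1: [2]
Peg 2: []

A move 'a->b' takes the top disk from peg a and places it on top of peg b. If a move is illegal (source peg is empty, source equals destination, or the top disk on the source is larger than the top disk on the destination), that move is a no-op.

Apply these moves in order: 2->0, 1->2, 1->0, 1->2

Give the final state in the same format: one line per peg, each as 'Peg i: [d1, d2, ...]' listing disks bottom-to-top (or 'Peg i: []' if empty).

Answer: Peg 0: [5, 4, 3, 1]
Peg 1: []
Peg 2: [2]

Derivation:
After move 1 (2->0):
Peg 0: [5, 4, 3, 1]
Peg 1: [2]
Peg 2: []

After move 2 (1->2):
Peg 0: [5, 4, 3, 1]
Peg 1: []
Peg 2: [2]

After move 3 (1->0):
Peg 0: [5, 4, 3, 1]
Peg 1: []
Peg 2: [2]

After move 4 (1->2):
Peg 0: [5, 4, 3, 1]
Peg 1: []
Peg 2: [2]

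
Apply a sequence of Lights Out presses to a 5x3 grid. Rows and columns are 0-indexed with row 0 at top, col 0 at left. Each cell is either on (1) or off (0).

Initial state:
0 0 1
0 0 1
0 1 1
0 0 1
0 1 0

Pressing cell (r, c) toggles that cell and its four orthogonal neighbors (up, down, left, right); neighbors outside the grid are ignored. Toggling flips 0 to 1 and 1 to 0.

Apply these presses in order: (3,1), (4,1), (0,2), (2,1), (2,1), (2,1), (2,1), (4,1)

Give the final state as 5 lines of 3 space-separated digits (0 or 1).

After press 1 at (3,1):
0 0 1
0 0 1
0 0 1
1 1 0
0 0 0

After press 2 at (4,1):
0 0 1
0 0 1
0 0 1
1 0 0
1 1 1

After press 3 at (0,2):
0 1 0
0 0 0
0 0 1
1 0 0
1 1 1

After press 4 at (2,1):
0 1 0
0 1 0
1 1 0
1 1 0
1 1 1

After press 5 at (2,1):
0 1 0
0 0 0
0 0 1
1 0 0
1 1 1

After press 6 at (2,1):
0 1 0
0 1 0
1 1 0
1 1 0
1 1 1

After press 7 at (2,1):
0 1 0
0 0 0
0 0 1
1 0 0
1 1 1

After press 8 at (4,1):
0 1 0
0 0 0
0 0 1
1 1 0
0 0 0

Answer: 0 1 0
0 0 0
0 0 1
1 1 0
0 0 0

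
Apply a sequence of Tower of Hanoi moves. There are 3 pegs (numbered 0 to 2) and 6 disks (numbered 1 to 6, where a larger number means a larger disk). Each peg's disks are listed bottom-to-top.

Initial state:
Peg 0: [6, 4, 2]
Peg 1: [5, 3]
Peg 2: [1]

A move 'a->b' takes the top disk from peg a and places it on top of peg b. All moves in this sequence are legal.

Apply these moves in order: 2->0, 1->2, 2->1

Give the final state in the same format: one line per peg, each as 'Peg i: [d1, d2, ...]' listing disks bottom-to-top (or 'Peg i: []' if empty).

Answer: Peg 0: [6, 4, 2, 1]
Peg 1: [5, 3]
Peg 2: []

Derivation:
After move 1 (2->0):
Peg 0: [6, 4, 2, 1]
Peg 1: [5, 3]
Peg 2: []

After move 2 (1->2):
Peg 0: [6, 4, 2, 1]
Peg 1: [5]
Peg 2: [3]

After move 3 (2->1):
Peg 0: [6, 4, 2, 1]
Peg 1: [5, 3]
Peg 2: []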